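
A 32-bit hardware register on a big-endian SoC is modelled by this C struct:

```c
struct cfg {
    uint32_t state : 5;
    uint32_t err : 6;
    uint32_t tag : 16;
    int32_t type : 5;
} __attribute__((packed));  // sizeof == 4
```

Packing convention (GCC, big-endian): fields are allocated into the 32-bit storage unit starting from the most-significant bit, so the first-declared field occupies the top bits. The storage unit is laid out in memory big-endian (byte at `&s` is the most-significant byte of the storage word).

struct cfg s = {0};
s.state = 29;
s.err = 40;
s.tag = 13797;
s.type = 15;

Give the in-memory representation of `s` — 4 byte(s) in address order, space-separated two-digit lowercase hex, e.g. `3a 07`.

state (5b) val=29 bits=0x1d at bit 27: 0xe8000000
err (6b) val=40 bits=0x28 at bit 21: 0xed000000
tag (16b) val=13797 bits=0x35e5 at bit 5: 0xed06bca0
type (5b) val=15 bits=0xf at bit 0: 0xed06bcaf
word = 0xed06bcaf → big-endian bytes:
  [0]=0xed  [1]=0x06  [2]=0xbc  [3]=0xaf

ed 06 bc af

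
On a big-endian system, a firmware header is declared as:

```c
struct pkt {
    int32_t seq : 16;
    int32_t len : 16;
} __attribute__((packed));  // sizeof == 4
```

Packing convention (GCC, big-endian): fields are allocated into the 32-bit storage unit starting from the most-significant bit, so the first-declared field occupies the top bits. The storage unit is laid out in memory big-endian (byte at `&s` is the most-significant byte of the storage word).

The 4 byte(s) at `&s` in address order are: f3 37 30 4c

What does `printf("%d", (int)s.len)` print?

[0]=0xf3 [1]=0x37 [2]=0x30 [3]=0x4c (big-endian) → word 0xf337304c
seq [16+:16] = (word>>16) & 0xffff = 62263
len [0+:16] = (word>>0) & 0xffff = 12364  ←
len signed 16b, MSB=0: value = 12364

12364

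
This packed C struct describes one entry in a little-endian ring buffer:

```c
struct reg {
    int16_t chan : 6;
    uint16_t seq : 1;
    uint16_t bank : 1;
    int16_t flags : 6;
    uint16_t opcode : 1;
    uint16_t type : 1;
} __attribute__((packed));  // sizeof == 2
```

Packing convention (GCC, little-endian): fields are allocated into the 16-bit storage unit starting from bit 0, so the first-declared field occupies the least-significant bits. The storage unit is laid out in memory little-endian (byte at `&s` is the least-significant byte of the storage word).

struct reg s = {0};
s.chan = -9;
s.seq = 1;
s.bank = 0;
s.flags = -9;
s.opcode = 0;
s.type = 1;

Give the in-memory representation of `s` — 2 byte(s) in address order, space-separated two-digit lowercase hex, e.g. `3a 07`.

[0+:6] chan=-9 & 0x3f = 0x37; word=0x0037
[6+:1] seq=1 & 0x1 = 0x1; word=0x0077
[7+:1] bank=0 & 0x1 = 0x0; word=0x0077
[8+:6] flags=-9 & 0x3f = 0x37; word=0x3777
[14+:1] opcode=0 & 0x1 = 0x0; word=0x3777
[15+:1] type=1 & 0x1 = 0x1; word=0xb777
word = 0xb777 → little-endian bytes:
  [0]=0x77  [1]=0xb7

77 b7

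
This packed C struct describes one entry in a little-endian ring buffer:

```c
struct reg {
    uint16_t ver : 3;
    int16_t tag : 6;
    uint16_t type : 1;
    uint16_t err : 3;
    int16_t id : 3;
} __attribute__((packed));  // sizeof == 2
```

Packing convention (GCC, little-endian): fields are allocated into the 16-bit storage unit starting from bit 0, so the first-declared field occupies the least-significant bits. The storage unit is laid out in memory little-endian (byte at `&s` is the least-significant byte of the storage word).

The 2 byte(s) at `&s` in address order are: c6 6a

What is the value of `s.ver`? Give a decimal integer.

[0]=0xc6 [1]=0x6a (little-endian) → word 0x6ac6
ver:3 @ bit 0 → (0x6ac6>>0)&0x7 = 0x6  ←
tag:6 @ bit 3 → (0x6ac6>>3)&0x3f = 0x18
type:1 @ bit 9 → (0x6ac6>>9)&0x1 = 0x1
err:3 @ bit 10 → (0x6ac6>>10)&0x7 = 0x2
id:3 @ bit 13 → (0x6ac6>>13)&0x7 = 0x3

6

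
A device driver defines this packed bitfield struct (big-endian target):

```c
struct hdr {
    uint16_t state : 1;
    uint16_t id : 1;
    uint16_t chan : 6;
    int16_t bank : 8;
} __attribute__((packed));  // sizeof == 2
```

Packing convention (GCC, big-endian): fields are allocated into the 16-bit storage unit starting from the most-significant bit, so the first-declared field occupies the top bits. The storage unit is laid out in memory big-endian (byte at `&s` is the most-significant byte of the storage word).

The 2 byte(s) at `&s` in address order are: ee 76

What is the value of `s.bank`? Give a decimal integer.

[0]=0xee [1]=0x76 (big-endian) → word 0xee76
state [15+:1] = (word>>15) & 0x1 = 1
id [14+:1] = (word>>14) & 0x1 = 1
chan [8+:6] = (word>>8) & 0x3f = 46
bank [0+:8] = (word>>0) & 0xff = 118  ←
bank signed 8b, MSB=0: value = 118

118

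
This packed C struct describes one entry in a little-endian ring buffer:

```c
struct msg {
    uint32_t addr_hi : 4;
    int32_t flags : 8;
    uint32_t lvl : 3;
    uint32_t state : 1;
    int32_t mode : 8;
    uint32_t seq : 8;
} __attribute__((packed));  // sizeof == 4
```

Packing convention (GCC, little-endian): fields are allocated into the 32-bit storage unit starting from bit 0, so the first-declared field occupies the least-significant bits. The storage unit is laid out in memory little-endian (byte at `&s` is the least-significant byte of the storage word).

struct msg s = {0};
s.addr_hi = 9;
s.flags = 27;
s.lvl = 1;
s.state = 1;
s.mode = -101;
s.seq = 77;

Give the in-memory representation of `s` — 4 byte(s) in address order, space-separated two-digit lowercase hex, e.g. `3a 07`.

b9 91 9b 4d

addr_hi:4 = 9 → 0x9 << 0 → word 0x00000009
flags:8 = 27 → 0x1b << 4 → word 0x000001b9
lvl:3 = 1 → 0x1 << 12 → word 0x000011b9
state:1 = 1 → 0x1 << 15 → word 0x000091b9
mode:8 = -101 → 0x9b << 16 → word 0x009b91b9
seq:8 = 77 → 0x4d << 24 → word 0x4d9b91b9
word = 0x4d9b91b9 → little-endian bytes:
  [0]=0xb9  [1]=0x91  [2]=0x9b  [3]=0x4d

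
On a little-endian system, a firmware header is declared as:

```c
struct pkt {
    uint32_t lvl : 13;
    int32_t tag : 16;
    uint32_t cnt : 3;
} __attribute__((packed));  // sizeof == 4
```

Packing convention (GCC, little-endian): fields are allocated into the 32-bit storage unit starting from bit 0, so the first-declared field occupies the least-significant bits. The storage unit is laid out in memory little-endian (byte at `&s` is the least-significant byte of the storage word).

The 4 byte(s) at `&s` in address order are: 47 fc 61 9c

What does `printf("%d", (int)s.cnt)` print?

[0]=0x47 [1]=0xfc [2]=0x61 [3]=0x9c (little-endian) → word 0x9c61fc47
lvl:13 @ bit 0 → (0x9c61fc47>>0)&0x1fff = 0x1c47
tag:16 @ bit 13 → (0x9c61fc47>>13)&0xffff = 0xe30f
cnt:3 @ bit 29 → (0x9c61fc47>>29)&0x7 = 0x4  ←

4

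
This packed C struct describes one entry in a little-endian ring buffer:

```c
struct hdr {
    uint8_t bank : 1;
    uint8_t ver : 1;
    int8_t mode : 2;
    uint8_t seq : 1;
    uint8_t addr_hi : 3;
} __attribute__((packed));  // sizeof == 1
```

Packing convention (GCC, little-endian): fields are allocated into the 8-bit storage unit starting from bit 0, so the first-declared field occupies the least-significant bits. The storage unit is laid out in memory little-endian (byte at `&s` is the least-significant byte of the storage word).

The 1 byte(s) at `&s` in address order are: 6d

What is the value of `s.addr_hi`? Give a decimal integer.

[0]=0x6d (little-endian) → word 0x6d
bank:1 @ bit 0 → (0x6d>>0)&0x1 = 0x1
ver:1 @ bit 1 → (0x6d>>1)&0x1 = 0x0
mode:2 @ bit 2 → (0x6d>>2)&0x3 = 0x3
seq:1 @ bit 4 → (0x6d>>4)&0x1 = 0x0
addr_hi:3 @ bit 5 → (0x6d>>5)&0x7 = 0x3  ←

3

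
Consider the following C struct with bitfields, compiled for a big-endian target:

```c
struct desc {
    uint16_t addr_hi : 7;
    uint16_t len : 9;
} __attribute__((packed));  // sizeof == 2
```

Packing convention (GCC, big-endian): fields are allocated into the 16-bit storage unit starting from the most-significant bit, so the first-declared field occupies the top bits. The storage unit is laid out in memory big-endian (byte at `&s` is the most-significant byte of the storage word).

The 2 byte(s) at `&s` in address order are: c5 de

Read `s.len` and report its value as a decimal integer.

478

[0]=0xc5 [1]=0xde (big-endian) → word 0xc5de
addr_hi:7 @ bit 9 → (0xc5de>>9)&0x7f = 0x62
len:9 @ bit 0 → (0xc5de>>0)&0x1ff = 0x1de  ←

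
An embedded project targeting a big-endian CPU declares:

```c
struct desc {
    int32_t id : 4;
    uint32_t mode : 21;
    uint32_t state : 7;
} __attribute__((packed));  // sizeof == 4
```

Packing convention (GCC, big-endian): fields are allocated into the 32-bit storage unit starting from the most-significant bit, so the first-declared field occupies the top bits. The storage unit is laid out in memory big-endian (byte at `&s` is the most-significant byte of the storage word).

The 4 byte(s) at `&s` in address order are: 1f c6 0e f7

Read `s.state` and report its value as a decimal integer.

[0]=0x1f [1]=0xc6 [2]=0x0e [3]=0xf7 (big-endian) → word 0x1fc60ef7
id [28+:4] = (word>>28) & 0xf = 1
mode [7+:21] = (word>>7) & 0x1fffff = 2067485
state [0+:7] = (word>>0) & 0x7f = 119  ←

119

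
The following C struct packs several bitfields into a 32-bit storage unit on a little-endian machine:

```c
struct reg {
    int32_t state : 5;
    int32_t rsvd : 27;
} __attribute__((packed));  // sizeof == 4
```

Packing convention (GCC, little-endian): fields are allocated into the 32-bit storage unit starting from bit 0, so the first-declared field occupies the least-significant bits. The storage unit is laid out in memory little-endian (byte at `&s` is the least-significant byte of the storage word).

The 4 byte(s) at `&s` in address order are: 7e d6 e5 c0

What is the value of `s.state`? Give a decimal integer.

-2

[0]=0x7e [1]=0xd6 [2]=0xe5 [3]=0xc0 (little-endian) → word 0xc0e5d67e
state:5 @ bit 0 → (0xc0e5d67e>>0)&0x1f = 0x1e  ←
rsvd:27 @ bit 5 → (0xc0e5d67e>>5)&0x7ffffff = 0x6072eb3
state signed 5b, MSB=1: 30 - 32 = -2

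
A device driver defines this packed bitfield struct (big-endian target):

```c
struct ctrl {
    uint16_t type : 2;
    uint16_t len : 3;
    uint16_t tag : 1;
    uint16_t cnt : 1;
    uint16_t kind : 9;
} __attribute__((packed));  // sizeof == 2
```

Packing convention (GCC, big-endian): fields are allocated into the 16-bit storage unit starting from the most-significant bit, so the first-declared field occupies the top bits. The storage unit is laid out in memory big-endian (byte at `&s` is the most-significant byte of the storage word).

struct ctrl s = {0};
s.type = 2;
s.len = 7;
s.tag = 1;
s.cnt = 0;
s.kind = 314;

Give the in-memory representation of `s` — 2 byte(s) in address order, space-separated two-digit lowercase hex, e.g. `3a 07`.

[14+:2] type=2 & 0x3 = 0x2; word=0x8000
[11+:3] len=7 & 0x7 = 0x7; word=0xb800
[10+:1] tag=1 & 0x1 = 0x1; word=0xbc00
[9+:1] cnt=0 & 0x1 = 0x0; word=0xbc00
[0+:9] kind=314 & 0x1ff = 0x13a; word=0xbd3a
word = 0xbd3a → big-endian bytes:
  [0]=0xbd  [1]=0x3a

bd 3a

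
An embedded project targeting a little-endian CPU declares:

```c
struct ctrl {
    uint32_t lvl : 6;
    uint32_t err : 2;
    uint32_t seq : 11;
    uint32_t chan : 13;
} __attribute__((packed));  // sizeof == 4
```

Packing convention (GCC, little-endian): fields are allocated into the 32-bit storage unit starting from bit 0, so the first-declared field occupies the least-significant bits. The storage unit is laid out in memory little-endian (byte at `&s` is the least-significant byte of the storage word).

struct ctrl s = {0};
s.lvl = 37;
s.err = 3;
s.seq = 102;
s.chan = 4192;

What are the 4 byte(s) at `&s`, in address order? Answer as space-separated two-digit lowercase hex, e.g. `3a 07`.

e5 66 00 83

lvl (6b) val=37 bits=0x25 at bit 0: 0x00000025
err (2b) val=3 bits=0x3 at bit 6: 0x000000e5
seq (11b) val=102 bits=0x66 at bit 8: 0x000066e5
chan (13b) val=4192 bits=0x1060 at bit 19: 0x830066e5
word = 0x830066e5 → little-endian bytes:
  [0]=0xe5  [1]=0x66  [2]=0x00  [3]=0x83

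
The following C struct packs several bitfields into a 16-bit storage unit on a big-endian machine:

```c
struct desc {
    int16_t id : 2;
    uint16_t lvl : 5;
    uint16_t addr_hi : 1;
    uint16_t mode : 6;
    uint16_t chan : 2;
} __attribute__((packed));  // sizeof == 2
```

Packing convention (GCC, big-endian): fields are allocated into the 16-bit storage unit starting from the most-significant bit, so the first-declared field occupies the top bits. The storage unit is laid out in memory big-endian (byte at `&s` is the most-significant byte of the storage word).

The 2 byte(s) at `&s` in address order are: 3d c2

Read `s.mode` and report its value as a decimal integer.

48

[0]=0x3d [1]=0xc2 (big-endian) → word 0x3dc2
id:2 @ bit 14 → (0x3dc2>>14)&0x3 = 0x0
lvl:5 @ bit 9 → (0x3dc2>>9)&0x1f = 0x1e
addr_hi:1 @ bit 8 → (0x3dc2>>8)&0x1 = 0x1
mode:6 @ bit 2 → (0x3dc2>>2)&0x3f = 0x30  ←
chan:2 @ bit 0 → (0x3dc2>>0)&0x3 = 0x2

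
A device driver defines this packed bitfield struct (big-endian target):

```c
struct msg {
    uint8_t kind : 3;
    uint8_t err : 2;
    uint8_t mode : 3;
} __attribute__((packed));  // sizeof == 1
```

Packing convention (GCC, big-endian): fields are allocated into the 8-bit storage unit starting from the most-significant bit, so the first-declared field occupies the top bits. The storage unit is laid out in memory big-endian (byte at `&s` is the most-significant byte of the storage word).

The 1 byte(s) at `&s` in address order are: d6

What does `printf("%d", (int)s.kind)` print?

6

[0]=0xd6 (big-endian) → word 0xd6
kind [5+:3] = (word>>5) & 0x7 = 6  ←
err [3+:2] = (word>>3) & 0x3 = 2
mode [0+:3] = (word>>0) & 0x7 = 6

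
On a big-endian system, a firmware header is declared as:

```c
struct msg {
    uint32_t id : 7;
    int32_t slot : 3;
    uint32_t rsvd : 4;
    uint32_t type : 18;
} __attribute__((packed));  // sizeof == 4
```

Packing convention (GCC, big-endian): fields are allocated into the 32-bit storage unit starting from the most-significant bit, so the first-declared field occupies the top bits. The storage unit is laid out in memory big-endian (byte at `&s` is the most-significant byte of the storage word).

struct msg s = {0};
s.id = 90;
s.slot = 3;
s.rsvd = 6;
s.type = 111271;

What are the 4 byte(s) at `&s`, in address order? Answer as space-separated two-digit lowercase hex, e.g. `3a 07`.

id:7 = 90 → 0x5a << 25 → word 0xb4000000
slot:3 = 3 → 0x3 << 22 → word 0xb4c00000
rsvd:4 = 6 → 0x6 << 18 → word 0xb4d80000
type:18 = 111271 → 0x1b2a7 << 0 → word 0xb4d9b2a7
word = 0xb4d9b2a7 → big-endian bytes:
  [0]=0xb4  [1]=0xd9  [2]=0xb2  [3]=0xa7

b4 d9 b2 a7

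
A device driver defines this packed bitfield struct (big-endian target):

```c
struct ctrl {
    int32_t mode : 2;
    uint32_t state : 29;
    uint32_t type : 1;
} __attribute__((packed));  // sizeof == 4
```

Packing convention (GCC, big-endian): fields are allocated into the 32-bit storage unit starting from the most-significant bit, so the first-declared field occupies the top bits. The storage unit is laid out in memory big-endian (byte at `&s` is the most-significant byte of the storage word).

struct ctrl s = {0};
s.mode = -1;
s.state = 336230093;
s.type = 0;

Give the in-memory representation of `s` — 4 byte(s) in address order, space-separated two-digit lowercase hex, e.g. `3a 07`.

mode (2b) val=-1 bits=0x3 at bit 30: 0xc0000000
state (29b) val=336230093 bits=0x140a76cd at bit 1: 0xe814ed9a
type (1b) val=0 bits=0x0 at bit 0: 0xe814ed9a
word = 0xe814ed9a → big-endian bytes:
  [0]=0xe8  [1]=0x14  [2]=0xed  [3]=0x9a

e8 14 ed 9a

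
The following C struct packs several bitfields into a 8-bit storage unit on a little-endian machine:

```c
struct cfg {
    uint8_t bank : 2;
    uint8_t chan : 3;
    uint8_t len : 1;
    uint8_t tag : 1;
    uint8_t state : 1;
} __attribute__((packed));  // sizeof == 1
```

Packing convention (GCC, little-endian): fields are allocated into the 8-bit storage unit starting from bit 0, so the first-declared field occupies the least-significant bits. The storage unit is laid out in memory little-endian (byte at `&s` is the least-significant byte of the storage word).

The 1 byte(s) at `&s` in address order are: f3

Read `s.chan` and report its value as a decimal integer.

[0]=0xf3 (little-endian) → word 0xf3
bank:2 @ bit 0 → (0xf3>>0)&0x3 = 0x3
chan:3 @ bit 2 → (0xf3>>2)&0x7 = 0x4  ←
len:1 @ bit 5 → (0xf3>>5)&0x1 = 0x1
tag:1 @ bit 6 → (0xf3>>6)&0x1 = 0x1
state:1 @ bit 7 → (0xf3>>7)&0x1 = 0x1

4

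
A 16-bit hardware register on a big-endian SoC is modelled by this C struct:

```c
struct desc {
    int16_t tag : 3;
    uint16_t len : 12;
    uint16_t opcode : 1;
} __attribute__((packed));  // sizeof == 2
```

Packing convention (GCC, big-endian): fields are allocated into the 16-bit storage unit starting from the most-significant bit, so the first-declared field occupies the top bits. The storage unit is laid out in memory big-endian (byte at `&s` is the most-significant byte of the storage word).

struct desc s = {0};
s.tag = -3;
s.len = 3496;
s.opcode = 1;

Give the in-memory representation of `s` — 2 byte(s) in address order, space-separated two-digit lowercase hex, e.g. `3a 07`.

tag:3 = -3 → 0x5 << 13 → word 0xa000
len:12 = 3496 → 0xda8 << 1 → word 0xbb50
opcode:1 = 1 → 0x1 << 0 → word 0xbb51
word = 0xbb51 → big-endian bytes:
  [0]=0xbb  [1]=0x51

bb 51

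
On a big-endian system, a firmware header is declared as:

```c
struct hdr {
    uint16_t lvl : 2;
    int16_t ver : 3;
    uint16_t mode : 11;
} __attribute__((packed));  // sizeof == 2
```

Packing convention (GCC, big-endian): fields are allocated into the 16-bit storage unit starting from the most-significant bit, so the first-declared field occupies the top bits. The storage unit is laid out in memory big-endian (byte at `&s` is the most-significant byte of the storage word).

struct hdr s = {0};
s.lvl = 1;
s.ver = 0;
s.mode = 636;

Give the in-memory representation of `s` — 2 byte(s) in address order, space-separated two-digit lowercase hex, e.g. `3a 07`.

[14+:2] lvl=1 & 0x3 = 0x1; word=0x4000
[11+:3] ver=0 & 0x7 = 0x0; word=0x4000
[0+:11] mode=636 & 0x7ff = 0x27c; word=0x427c
word = 0x427c → big-endian bytes:
  [0]=0x42  [1]=0x7c

42 7c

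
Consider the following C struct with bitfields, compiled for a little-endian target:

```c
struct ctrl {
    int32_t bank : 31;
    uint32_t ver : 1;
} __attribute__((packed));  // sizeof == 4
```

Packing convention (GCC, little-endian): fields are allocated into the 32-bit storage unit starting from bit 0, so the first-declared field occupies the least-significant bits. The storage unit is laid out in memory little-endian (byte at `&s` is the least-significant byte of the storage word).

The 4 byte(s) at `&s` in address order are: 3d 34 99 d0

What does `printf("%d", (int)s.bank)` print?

-795265987

[0]=0x3d [1]=0x34 [2]=0x99 [3]=0xd0 (little-endian) → word 0xd099343d
bank [0+:31] = (word>>0) & 0x7fffffff = 1352217661  ←
ver [31+:1] = (word>>31) & 0x1 = 1
bank signed 31b, MSB=1: 1352217661 - 2147483648 = -795265987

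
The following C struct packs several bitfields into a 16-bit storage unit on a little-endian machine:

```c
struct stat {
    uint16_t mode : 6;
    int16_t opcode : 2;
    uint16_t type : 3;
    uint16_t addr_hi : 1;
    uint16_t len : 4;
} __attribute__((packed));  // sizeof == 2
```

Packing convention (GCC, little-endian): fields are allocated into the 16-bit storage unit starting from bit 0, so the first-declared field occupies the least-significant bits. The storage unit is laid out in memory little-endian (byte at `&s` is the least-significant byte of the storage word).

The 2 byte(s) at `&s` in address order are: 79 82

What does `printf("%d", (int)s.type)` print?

2

[0]=0x79 [1]=0x82 (little-endian) → word 0x8279
mode [0+:6] = (word>>0) & 0x3f = 57
opcode [6+:2] = (word>>6) & 0x3 = 1
type [8+:3] = (word>>8) & 0x7 = 2  ←
addr_hi [11+:1] = (word>>11) & 0x1 = 0
len [12+:4] = (word>>12) & 0xf = 8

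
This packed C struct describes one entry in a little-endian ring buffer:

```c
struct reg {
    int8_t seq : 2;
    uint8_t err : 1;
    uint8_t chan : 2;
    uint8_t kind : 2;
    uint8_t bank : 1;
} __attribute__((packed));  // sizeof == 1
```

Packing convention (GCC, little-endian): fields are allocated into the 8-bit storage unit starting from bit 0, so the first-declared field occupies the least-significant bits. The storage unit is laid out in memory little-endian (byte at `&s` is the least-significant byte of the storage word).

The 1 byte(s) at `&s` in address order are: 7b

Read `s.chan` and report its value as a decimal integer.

[0]=0x7b (little-endian) → word 0x7b
seq [0+:2] = (word>>0) & 0x3 = 3
err [2+:1] = (word>>2) & 0x1 = 0
chan [3+:2] = (word>>3) & 0x3 = 3  ←
kind [5+:2] = (word>>5) & 0x3 = 3
bank [7+:1] = (word>>7) & 0x1 = 0

3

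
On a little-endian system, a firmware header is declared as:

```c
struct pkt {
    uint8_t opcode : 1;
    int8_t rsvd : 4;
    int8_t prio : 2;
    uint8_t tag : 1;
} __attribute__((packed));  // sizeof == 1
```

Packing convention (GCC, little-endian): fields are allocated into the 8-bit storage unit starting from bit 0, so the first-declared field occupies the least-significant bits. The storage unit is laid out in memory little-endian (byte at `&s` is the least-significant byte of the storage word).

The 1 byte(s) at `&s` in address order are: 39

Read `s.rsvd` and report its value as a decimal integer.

[0]=0x39 (little-endian) → word 0x39
opcode:1 @ bit 0 → (0x39>>0)&0x1 = 0x1
rsvd:4 @ bit 1 → (0x39>>1)&0xf = 0xc  ←
prio:2 @ bit 5 → (0x39>>5)&0x3 = 0x1
tag:1 @ bit 7 → (0x39>>7)&0x1 = 0x0
rsvd signed 4b, MSB=1: 12 - 16 = -4

-4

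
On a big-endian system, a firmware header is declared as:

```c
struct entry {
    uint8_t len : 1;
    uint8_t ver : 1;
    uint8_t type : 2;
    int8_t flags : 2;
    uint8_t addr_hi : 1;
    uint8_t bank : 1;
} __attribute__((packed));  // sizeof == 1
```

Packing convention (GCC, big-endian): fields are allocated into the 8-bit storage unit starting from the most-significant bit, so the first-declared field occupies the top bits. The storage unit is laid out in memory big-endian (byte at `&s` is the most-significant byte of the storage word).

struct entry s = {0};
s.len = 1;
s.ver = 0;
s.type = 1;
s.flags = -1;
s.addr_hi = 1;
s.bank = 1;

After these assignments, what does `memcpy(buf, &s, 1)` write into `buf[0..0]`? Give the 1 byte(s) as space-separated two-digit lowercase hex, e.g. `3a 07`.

[7+:1] len=1 & 0x1 = 0x1; word=0x80
[6+:1] ver=0 & 0x1 = 0x0; word=0x80
[4+:2] type=1 & 0x3 = 0x1; word=0x90
[2+:2] flags=-1 & 0x3 = 0x3; word=0x9c
[1+:1] addr_hi=1 & 0x1 = 0x1; word=0x9e
[0+:1] bank=1 & 0x1 = 0x1; word=0x9f
word = 0x9f → big-endian bytes:
  [0]=0x9f

9f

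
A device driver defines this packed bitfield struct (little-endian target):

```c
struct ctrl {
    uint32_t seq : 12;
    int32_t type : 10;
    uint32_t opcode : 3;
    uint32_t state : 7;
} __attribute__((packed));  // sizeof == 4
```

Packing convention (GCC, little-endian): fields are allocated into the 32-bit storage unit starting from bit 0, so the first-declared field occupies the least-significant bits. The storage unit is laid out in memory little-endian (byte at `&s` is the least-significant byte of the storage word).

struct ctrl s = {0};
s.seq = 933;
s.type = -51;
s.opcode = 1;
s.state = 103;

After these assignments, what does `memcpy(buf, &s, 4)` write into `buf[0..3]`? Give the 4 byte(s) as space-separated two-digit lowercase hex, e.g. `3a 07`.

[0+:12] seq=933 & 0xfff = 0x3a5; word=0x000003a5
[12+:10] type=-51 & 0x3ff = 0x3cd; word=0x003cd3a5
[22+:3] opcode=1 & 0x7 = 0x1; word=0x007cd3a5
[25+:7] state=103 & 0x7f = 0x67; word=0xce7cd3a5
word = 0xce7cd3a5 → little-endian bytes:
  [0]=0xa5  [1]=0xd3  [2]=0x7c  [3]=0xce

a5 d3 7c ce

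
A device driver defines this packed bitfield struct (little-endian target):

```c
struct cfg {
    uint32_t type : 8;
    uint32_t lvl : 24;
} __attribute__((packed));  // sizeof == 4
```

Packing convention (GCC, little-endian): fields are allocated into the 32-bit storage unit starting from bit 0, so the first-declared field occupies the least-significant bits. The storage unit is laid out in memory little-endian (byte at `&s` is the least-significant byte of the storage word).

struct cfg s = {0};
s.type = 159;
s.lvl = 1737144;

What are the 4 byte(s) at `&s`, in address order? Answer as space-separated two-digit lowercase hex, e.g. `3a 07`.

[0+:8] type=159 & 0xff = 0x9f; word=0x0000009f
[8+:24] lvl=1737144 & 0xffffff = 0x1a81b8; word=0x1a81b89f
word = 0x1a81b89f → little-endian bytes:
  [0]=0x9f  [1]=0xb8  [2]=0x81  [3]=0x1a

9f b8 81 1a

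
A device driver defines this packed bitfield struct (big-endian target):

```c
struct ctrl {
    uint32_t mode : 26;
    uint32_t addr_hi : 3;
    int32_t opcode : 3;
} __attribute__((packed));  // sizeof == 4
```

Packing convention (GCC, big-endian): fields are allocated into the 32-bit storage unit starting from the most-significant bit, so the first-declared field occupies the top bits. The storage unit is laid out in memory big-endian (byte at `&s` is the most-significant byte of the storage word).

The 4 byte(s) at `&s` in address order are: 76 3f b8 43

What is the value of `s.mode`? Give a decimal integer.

[0]=0x76 [1]=0x3f [2]=0xb8 [3]=0x43 (big-endian) → word 0x763fb843
mode:26 @ bit 6 → (0x763fb843>>6)&0x3ffffff = 0x1d8fee1  ←
addr_hi:3 @ bit 3 → (0x763fb843>>3)&0x7 = 0x0
opcode:3 @ bit 0 → (0x763fb843>>0)&0x7 = 0x3

30998241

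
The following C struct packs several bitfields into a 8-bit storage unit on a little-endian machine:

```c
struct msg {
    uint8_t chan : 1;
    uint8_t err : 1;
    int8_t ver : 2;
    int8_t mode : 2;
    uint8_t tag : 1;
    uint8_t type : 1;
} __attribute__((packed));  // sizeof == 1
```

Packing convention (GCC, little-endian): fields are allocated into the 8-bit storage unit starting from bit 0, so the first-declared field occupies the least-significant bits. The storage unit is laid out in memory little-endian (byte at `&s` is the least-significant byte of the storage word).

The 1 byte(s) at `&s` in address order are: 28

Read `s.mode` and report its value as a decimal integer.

[0]=0x28 (little-endian) → word 0x28
chan [0+:1] = (word>>0) & 0x1 = 0
err [1+:1] = (word>>1) & 0x1 = 0
ver [2+:2] = (word>>2) & 0x3 = 2
mode [4+:2] = (word>>4) & 0x3 = 2  ←
tag [6+:1] = (word>>6) & 0x1 = 0
type [7+:1] = (word>>7) & 0x1 = 0
mode signed 2b, MSB=1: 2 - 4 = -2

-2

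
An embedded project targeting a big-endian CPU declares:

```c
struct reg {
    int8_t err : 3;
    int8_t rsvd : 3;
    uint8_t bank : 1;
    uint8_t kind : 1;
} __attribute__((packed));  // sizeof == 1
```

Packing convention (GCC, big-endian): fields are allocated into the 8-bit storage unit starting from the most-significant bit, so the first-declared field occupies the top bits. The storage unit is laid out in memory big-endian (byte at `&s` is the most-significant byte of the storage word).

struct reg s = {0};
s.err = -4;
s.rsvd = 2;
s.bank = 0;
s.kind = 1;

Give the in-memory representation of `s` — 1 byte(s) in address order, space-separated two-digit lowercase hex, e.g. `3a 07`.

89

err (3b) val=-4 bits=0x4 at bit 5: 0x80
rsvd (3b) val=2 bits=0x2 at bit 2: 0x88
bank (1b) val=0 bits=0x0 at bit 1: 0x88
kind (1b) val=1 bits=0x1 at bit 0: 0x89
word = 0x89 → big-endian bytes:
  [0]=0x89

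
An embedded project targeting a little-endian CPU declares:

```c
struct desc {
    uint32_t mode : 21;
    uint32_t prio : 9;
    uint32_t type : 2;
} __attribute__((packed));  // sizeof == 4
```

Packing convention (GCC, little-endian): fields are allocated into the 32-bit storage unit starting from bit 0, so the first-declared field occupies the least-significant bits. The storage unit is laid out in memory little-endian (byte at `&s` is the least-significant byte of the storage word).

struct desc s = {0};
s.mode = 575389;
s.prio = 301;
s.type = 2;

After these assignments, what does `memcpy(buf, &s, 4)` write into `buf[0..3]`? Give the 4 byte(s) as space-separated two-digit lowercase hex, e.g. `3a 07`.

mode (21b) val=575389 bits=0x8c79d at bit 0: 0x0008c79d
prio (9b) val=301 bits=0x12d at bit 21: 0x25a8c79d
type (2b) val=2 bits=0x2 at bit 30: 0xa5a8c79d
word = 0xa5a8c79d → little-endian bytes:
  [0]=0x9d  [1]=0xc7  [2]=0xa8  [3]=0xa5

9d c7 a8 a5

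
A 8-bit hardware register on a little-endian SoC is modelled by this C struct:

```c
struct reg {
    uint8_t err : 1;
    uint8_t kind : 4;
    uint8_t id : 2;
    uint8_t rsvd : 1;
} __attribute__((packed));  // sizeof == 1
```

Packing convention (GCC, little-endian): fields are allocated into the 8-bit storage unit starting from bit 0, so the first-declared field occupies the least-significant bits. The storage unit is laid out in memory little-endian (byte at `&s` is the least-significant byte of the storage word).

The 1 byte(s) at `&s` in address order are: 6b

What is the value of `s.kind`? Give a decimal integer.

[0]=0x6b (little-endian) → word 0x6b
err [0+:1] = (word>>0) & 0x1 = 1
kind [1+:4] = (word>>1) & 0xf = 5  ←
id [5+:2] = (word>>5) & 0x3 = 3
rsvd [7+:1] = (word>>7) & 0x1 = 0

5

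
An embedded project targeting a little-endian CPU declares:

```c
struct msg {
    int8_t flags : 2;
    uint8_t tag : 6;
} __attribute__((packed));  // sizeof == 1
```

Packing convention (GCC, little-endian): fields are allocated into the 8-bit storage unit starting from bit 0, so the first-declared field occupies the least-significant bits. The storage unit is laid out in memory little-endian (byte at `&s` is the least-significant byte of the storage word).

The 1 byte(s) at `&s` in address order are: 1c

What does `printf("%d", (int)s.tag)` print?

7

[0]=0x1c (little-endian) → word 0x1c
flags [0+:2] = (word>>0) & 0x3 = 0
tag [2+:6] = (word>>2) & 0x3f = 7  ←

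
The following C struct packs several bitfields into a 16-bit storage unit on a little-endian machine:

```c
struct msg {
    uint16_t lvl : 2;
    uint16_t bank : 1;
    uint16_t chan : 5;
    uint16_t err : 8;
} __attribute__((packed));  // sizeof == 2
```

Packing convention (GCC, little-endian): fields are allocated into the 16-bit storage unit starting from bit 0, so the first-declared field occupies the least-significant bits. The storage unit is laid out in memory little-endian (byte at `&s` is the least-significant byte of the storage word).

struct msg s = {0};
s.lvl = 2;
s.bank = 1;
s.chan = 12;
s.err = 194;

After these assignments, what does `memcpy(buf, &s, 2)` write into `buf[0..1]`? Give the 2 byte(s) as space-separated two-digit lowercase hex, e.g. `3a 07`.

66 c2

lvl (2b) val=2 bits=0x2 at bit 0: 0x0002
bank (1b) val=1 bits=0x1 at bit 2: 0x0006
chan (5b) val=12 bits=0xc at bit 3: 0x0066
err (8b) val=194 bits=0xc2 at bit 8: 0xc266
word = 0xc266 → little-endian bytes:
  [0]=0x66  [1]=0xc2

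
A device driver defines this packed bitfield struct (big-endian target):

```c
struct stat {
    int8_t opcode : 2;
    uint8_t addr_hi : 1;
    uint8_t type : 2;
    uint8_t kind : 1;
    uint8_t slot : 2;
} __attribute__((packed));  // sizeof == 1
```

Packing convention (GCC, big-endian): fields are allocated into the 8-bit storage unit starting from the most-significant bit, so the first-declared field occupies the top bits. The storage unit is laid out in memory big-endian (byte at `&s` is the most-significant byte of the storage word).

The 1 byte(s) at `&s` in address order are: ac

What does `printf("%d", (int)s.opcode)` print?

-2

[0]=0xac (big-endian) → word 0xac
opcode [6+:2] = (word>>6) & 0x3 = 2  ←
addr_hi [5+:1] = (word>>5) & 0x1 = 1
type [3+:2] = (word>>3) & 0x3 = 1
kind [2+:1] = (word>>2) & 0x1 = 1
slot [0+:2] = (word>>0) & 0x3 = 0
opcode signed 2b, MSB=1: 2 - 4 = -2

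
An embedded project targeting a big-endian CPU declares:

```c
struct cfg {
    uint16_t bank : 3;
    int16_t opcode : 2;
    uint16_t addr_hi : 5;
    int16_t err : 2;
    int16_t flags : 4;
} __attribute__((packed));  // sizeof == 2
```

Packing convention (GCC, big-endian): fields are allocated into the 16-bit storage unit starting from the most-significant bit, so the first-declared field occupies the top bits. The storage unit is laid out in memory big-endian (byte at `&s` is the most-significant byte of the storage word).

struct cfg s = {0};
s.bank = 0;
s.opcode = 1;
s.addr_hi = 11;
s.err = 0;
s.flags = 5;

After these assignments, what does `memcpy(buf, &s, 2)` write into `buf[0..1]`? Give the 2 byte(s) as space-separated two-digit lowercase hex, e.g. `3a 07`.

[13+:3] bank=0 & 0x7 = 0x0; word=0x0000
[11+:2] opcode=1 & 0x3 = 0x1; word=0x0800
[6+:5] addr_hi=11 & 0x1f = 0xb; word=0x0ac0
[4+:2] err=0 & 0x3 = 0x0; word=0x0ac0
[0+:4] flags=5 & 0xf = 0x5; word=0x0ac5
word = 0x0ac5 → big-endian bytes:
  [0]=0x0a  [1]=0xc5

0a c5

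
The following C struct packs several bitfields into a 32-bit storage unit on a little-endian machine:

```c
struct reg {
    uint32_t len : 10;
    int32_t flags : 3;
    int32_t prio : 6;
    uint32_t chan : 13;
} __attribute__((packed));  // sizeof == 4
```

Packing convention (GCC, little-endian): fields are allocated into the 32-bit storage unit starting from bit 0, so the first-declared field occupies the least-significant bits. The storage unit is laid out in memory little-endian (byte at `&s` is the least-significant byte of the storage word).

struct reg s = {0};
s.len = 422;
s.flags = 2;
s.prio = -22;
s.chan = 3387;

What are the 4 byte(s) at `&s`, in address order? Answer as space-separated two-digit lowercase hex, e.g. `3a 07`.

a6 49 dd 69

[0+:10] len=422 & 0x3ff = 0x1a6; word=0x000001a6
[10+:3] flags=2 & 0x7 = 0x2; word=0x000009a6
[13+:6] prio=-22 & 0x3f = 0x2a; word=0x000549a6
[19+:13] chan=3387 & 0x1fff = 0xd3b; word=0x69dd49a6
word = 0x69dd49a6 → little-endian bytes:
  [0]=0xa6  [1]=0x49  [2]=0xdd  [3]=0x69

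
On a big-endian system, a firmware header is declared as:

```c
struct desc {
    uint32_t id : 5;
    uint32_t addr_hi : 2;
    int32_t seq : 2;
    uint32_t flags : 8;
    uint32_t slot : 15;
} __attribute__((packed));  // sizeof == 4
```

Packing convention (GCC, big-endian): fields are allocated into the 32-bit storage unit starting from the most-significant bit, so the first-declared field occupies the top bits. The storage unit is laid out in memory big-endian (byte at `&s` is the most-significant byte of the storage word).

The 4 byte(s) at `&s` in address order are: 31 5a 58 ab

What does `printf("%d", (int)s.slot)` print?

22699

[0]=0x31 [1]=0x5a [2]=0x58 [3]=0xab (big-endian) → word 0x315a58ab
id:5 @ bit 27 → (0x315a58ab>>27)&0x1f = 0x6
addr_hi:2 @ bit 25 → (0x315a58ab>>25)&0x3 = 0x0
seq:2 @ bit 23 → (0x315a58ab>>23)&0x3 = 0x2
flags:8 @ bit 15 → (0x315a58ab>>15)&0xff = 0xb4
slot:15 @ bit 0 → (0x315a58ab>>0)&0x7fff = 0x58ab  ←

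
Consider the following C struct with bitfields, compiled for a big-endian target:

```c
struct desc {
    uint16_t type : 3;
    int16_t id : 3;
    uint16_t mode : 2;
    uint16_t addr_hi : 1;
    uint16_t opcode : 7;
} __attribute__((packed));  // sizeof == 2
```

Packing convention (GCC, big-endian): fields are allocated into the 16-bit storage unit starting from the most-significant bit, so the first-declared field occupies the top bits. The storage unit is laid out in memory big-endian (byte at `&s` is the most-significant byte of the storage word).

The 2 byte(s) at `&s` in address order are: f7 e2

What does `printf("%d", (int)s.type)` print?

[0]=0xf7 [1]=0xe2 (big-endian) → word 0xf7e2
type:3 @ bit 13 → (0xf7e2>>13)&0x7 = 0x7  ←
id:3 @ bit 10 → (0xf7e2>>10)&0x7 = 0x5
mode:2 @ bit 8 → (0xf7e2>>8)&0x3 = 0x3
addr_hi:1 @ bit 7 → (0xf7e2>>7)&0x1 = 0x1
opcode:7 @ bit 0 → (0xf7e2>>0)&0x7f = 0x62

7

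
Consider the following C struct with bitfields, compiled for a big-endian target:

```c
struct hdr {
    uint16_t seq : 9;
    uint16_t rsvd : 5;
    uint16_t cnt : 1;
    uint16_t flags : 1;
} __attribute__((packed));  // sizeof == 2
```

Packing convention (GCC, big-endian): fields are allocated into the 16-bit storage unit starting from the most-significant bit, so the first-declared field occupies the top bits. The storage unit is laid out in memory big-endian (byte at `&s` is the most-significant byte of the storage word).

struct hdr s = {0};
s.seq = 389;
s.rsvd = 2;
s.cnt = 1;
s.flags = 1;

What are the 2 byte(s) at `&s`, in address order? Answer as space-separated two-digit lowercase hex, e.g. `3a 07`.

c2 8b

[7+:9] seq=389 & 0x1ff = 0x185; word=0xc280
[2+:5] rsvd=2 & 0x1f = 0x2; word=0xc288
[1+:1] cnt=1 & 0x1 = 0x1; word=0xc28a
[0+:1] flags=1 & 0x1 = 0x1; word=0xc28b
word = 0xc28b → big-endian bytes:
  [0]=0xc2  [1]=0x8b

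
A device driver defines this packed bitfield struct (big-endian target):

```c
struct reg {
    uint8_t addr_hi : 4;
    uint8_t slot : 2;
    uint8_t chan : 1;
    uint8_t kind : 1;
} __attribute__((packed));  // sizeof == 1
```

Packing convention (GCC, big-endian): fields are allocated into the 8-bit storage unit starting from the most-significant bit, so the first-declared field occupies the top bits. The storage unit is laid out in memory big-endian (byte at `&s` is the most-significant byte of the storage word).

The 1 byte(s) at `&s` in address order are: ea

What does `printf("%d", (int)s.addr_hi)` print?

14

[0]=0xea (big-endian) → word 0xea
addr_hi:4 @ bit 4 → (0xea>>4)&0xf = 0xe  ←
slot:2 @ bit 2 → (0xea>>2)&0x3 = 0x2
chan:1 @ bit 1 → (0xea>>1)&0x1 = 0x1
kind:1 @ bit 0 → (0xea>>0)&0x1 = 0x0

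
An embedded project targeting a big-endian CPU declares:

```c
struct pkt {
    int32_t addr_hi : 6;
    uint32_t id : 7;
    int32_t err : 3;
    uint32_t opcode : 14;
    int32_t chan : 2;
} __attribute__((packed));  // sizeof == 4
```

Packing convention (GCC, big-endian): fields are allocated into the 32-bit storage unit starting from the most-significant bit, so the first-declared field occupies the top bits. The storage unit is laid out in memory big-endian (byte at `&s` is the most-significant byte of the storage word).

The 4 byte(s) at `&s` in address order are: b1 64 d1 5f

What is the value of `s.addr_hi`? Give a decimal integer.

-20

[0]=0xb1 [1]=0x64 [2]=0xd1 [3]=0x5f (big-endian) → word 0xb164d15f
addr_hi [26+:6] = (word>>26) & 0x3f = 44  ←
id [19+:7] = (word>>19) & 0x7f = 44
err [16+:3] = (word>>16) & 0x7 = 4
opcode [2+:14] = (word>>2) & 0x3fff = 13399
chan [0+:2] = (word>>0) & 0x3 = 3
addr_hi signed 6b, MSB=1: 44 - 64 = -20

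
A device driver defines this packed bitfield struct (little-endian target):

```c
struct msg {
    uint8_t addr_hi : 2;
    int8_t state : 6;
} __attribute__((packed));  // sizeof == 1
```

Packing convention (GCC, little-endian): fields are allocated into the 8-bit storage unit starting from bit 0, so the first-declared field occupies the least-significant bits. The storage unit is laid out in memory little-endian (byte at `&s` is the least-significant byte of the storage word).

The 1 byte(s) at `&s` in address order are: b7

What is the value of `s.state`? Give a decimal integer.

-19

[0]=0xb7 (little-endian) → word 0xb7
addr_hi [0+:2] = (word>>0) & 0x3 = 3
state [2+:6] = (word>>2) & 0x3f = 45  ←
state signed 6b, MSB=1: 45 - 64 = -19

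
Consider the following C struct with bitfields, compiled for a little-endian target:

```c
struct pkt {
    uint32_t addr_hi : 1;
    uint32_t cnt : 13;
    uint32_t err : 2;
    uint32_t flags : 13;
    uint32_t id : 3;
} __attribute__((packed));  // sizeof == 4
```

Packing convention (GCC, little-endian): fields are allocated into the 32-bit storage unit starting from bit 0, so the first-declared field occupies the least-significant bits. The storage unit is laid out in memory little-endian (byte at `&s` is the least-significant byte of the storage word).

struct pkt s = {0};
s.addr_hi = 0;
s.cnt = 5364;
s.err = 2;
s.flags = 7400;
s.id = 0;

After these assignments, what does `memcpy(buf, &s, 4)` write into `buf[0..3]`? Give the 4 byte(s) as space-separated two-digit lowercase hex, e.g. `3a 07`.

addr_hi (1b) val=0 bits=0x0 at bit 0: 0x00000000
cnt (13b) val=5364 bits=0x14f4 at bit 1: 0x000029e8
err (2b) val=2 bits=0x2 at bit 14: 0x0000a9e8
flags (13b) val=7400 bits=0x1ce8 at bit 16: 0x1ce8a9e8
id (3b) val=0 bits=0x0 at bit 29: 0x1ce8a9e8
word = 0x1ce8a9e8 → little-endian bytes:
  [0]=0xe8  [1]=0xa9  [2]=0xe8  [3]=0x1c

e8 a9 e8 1c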